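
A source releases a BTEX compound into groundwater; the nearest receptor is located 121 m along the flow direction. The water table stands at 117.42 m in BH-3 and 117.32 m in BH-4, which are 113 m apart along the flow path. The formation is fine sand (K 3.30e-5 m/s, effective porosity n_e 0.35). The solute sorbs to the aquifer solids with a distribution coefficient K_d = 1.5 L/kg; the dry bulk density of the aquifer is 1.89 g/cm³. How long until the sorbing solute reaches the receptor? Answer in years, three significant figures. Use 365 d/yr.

418 years

Hydraulic gradient i = (117.42 − 117.32) / 113 = 0.10 / 113 = 8.850e-4
K = 3.30e-5 m/s × 86400 s/d = 2.851 m/d
Darcy flux q = K·i = 2.851 × 8.850e-4 = 0.002523 m/d
Seepage velocity v = q / n = 0.002523 / 0.35 = 0.007209 m/d
Retardation R = 1 + ρ_b·K_d/n = 1 + 1.89×1.5/0.35 = 9.100
Contaminant velocity v_c = v/R = 0.007209/9.100 = 7.922e-4 m/d
t = L/v_c = 121/7.922e-4 = 152700 d
   = 152700/365 = 418 yr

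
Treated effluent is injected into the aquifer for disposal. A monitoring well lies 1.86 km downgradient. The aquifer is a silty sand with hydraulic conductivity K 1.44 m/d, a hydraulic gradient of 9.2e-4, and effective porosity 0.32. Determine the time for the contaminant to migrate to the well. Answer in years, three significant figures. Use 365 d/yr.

Darcy flux q = K·i = 1.44 × 9.2e-4 = 0.001325 m/d
v_s = q/n_e = 0.001325/0.32 = 0.004140 m/d
L = 1.86 km = 1860 m
t = L / v = 1860 / 0.004140 = 449300 d
   = 449300 / 365 = 1230 yr

1230 years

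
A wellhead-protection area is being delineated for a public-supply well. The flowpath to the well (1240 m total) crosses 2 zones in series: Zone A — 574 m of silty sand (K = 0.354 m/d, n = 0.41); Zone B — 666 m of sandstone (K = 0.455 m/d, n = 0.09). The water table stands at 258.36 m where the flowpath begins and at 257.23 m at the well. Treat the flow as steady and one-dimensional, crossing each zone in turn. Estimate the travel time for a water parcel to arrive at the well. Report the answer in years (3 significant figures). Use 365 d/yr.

2210 years

Total head drop ΔH = 258.36 − 257.23 = 1.13 m
Steady 1-D flow in series ⇒ the Darcy flux q is identical in every zone and the zone head losses add (resistances L/K in series).
Σ(L/K) = 574/0.354 + 666/0.455 = 1621 + 1464 = 3085 d
q = ΔH / Σ(L/K) = 1.13 / 3085 = 3.663e-4 m/d (same in every zone)
Zone A: v = q/n = 3.663e-4/0.41 = 8.933e-4 m/d → t_A = 574/8.933e-4 = 642500 d
Zone B: v = q/n = 3.663e-4/0.09 = 0.004070 m/d → t_B = 666/0.004070 = 163700 d
Total t = 642500 + 163700 = 806200 d
   = 806200 / 365 = 2210 yr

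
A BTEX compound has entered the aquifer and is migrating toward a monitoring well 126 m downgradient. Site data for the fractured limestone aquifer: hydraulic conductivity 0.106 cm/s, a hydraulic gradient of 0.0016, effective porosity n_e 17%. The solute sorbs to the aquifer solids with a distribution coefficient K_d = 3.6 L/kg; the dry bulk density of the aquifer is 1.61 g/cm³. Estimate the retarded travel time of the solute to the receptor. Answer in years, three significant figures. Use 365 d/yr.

K = 0.106 cm/s × 864 = 91.58 m/d
Darcy flux q = K·i = 91.58 × 0.0016 = 0.1465 m/d
Seepage velocity v = q / n = 0.1465 / 0.17 = 0.8620 m/d
Retardation R = 1 + ρ_b·K_d/n = 1 + 1.61×3.6/0.17 = 35.09
Contaminant velocity v_c = v/R = 0.8620/35.09 = 0.02456 m/d
t = L/v_c = 126/0.02456 = 5130 d
   = 5130/365 = 14.1 yr

14.1 years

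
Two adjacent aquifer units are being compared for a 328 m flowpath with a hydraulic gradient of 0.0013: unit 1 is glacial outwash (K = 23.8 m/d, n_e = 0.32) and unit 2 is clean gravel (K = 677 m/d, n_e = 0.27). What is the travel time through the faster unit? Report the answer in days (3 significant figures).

Unit 1 (glacial outwash): v = 23.8×0.0013/0.32 = 0.09669 m/d, t = 328/0.09669 = 3392 d
Unit 2 (clean gravel): v = 677×0.0013/0.27 = 3.260 m/d, t = 328/3.260 = 100.6 d
Faster unit: t = 101 d

101 days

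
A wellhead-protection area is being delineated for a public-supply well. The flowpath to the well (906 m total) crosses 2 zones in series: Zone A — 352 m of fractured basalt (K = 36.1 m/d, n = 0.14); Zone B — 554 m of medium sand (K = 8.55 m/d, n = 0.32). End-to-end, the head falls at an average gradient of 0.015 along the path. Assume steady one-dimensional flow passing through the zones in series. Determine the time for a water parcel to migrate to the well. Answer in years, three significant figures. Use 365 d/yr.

3.40 years

For zones in series the flux q is common to all zones; the equivalent conductivity is the harmonic (thickness-weighted) mean, K_eq = L_total / Σ(L_j/K_j).
Σ(L/K) = 352/36.1 + 554/8.55 = 9.751 + 64.80 = 74.55 d
K_eq = L_total / Σ(L/K) = 906 / 74.55 = 12.15 m/d
q = K_eq · i = 12.15 × 0.015 = 0.1823 m/d (same in every zone)
Zone A: v = q/n = 0.1823/0.14 = 1.302 m/d → t_A = 352/1.302 = 270.3 d
Zone B: v = q/n = 0.1823/0.32 = 0.5697 m/d → t_B = 554/0.5697 = 972.4 d
Total t = 270.3 + 972.4 = 1243 d
   = 1243 / 365 = 3.40 yr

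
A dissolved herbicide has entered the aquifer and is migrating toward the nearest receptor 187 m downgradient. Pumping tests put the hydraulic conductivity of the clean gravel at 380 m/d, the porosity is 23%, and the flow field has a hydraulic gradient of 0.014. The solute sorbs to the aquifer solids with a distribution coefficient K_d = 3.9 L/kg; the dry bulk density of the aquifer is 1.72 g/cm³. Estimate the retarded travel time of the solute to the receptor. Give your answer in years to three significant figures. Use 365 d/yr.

Specific discharge q = 380 × 0.014 = 5.320 m/d
Seepage velocity v = q / n = 5.320 / 0.23 = 23.13 m/d
Retardation R = 1 + ρ_b·K_d/n = 1 + 1.72×3.9/0.23 = 30.17
Contaminant velocity v_c = v/R = 23.13/30.17 = 0.7668 m/d
t = L/v_c = 187/0.7668 = 243.9 d
   = 243.9/365 = 0.668 yr

0.668 years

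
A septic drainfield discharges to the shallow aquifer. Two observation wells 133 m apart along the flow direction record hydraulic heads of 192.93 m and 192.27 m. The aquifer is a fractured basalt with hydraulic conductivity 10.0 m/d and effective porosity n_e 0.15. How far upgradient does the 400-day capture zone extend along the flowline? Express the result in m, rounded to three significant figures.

132 m

Hydraulic gradient i = (192.93 − 192.27) / 133 = 0.66 / 133 = 0.004962
q = Ki = 10.0 × 0.004962 = 0.04962 m/d
v_s = q/n_e = 0.04962/0.15 = 0.3308 m/d
L = v × T = 0.3308 × 400 = 132.3 m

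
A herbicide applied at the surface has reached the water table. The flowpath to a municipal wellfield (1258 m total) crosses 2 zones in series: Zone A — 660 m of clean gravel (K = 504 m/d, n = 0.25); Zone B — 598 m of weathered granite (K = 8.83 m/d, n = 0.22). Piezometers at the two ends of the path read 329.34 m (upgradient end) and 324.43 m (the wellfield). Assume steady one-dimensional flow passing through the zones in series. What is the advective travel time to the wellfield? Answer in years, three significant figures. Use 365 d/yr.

Total head drop ΔH = 329.34 − 324.43 = 4.91 m
Continuity: the same q passes through each zone, so ΔH = q·Σ(L_j/K_j) — the zones act as resistances in series.
Σ(L/K) = 660/504 + 598/8.83 = 1.310 + 67.72 = 69.03 d
q = ΔH / Σ(L/K) = 4.91 / 69.03 = 0.07113 m/d (same in every zone)
Zone A: v = q/n = 0.07113/0.25 = 0.2845 m/d → t_A = 660/0.2845 = 2320 d
Zone B: v = q/n = 0.07113/0.22 = 0.3233 m/d → t_B = 598/0.3233 = 1850 d
Total t = 2320 + 1850 = 4170 d
   = 4170 / 365 = 11.4 yr

11.4 years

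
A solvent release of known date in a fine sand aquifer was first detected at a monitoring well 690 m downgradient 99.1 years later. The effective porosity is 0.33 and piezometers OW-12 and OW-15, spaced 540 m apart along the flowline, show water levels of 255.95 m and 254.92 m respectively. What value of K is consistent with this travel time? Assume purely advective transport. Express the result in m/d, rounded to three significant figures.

Hydraulic gradient i = (255.95 − 254.92) / 540 = 1.03 / 540 = 0.001907
t = 99.1 years = 36170 d
v = L / t = 690 / 36170 = 0.01908 m/d
K = v · n / i = 0.01908 × 0.33 / 0.001907 = 3.30 m/d

3.30 m/d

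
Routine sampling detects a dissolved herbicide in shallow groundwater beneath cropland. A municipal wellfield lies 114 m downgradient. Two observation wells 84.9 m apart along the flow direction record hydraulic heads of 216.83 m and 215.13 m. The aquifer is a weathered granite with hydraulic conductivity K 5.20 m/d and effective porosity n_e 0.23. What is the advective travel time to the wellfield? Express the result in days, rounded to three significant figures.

Hydraulic gradient i = (216.83 − 215.13) / 84.9 = 1.70 / 84.9 = 0.02002
Darcy flux q = K·i = 5.20 × 0.02002 = 0.1041 m/d
Average linear velocity = 0.1041 / 0.23 = 0.4527 m/d
t = L / v = 114 / 0.4527 = 251.8 d

252 days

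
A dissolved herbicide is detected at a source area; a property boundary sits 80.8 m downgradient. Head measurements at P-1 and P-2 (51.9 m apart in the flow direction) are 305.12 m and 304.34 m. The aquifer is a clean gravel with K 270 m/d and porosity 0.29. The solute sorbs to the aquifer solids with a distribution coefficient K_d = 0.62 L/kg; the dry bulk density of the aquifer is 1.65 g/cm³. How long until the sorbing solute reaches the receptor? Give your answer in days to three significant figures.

Hydraulic gradient i = (305.12 − 304.34) / 51.9 = 0.78 / 51.9 = 0.01503
q = Ki = 270 × 0.01503 = 4.058 m/d
Seepage velocity v = q / n = 4.058 / 0.29 = 13.99 m/d
Retardation R = 1 + ρ_b·K_d/n = 1 + 1.65×0.62/0.29 = 4.528
Contaminant velocity v_c = v/R = 13.99/4.528 = 3.090 m/d
t = L/v_c = 80.8/3.090 = 26.14 d

26.1 days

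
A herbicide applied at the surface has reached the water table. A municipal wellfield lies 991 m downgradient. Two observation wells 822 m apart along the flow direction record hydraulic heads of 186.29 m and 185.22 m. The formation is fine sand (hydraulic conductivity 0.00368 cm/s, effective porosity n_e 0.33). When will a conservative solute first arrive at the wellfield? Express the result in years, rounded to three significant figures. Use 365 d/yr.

Hydraulic gradient i = (186.29 − 185.22) / 822 = 1.07 / 822 = 0.001302
K = 0.00368 cm/s × 864 = 3.180 m/d
q = Ki = 3.180 × 0.001302 = 0.004139 m/d
v_s = q/n_e = 0.004139/0.33 = 0.01254 m/d
t = L / v = 991 / 0.01254 = 79020 d
   = 79020 / 365 = 216 yr

216 years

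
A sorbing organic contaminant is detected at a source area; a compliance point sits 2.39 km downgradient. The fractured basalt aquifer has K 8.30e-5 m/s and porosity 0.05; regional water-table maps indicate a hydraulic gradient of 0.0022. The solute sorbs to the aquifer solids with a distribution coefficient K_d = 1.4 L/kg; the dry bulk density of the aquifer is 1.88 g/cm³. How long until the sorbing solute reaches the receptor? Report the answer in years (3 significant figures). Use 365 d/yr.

K = 8.30e-5 m/s × 86400 s/d = 7.171 m/d
Darcy flux q = K·i = 7.171 × 0.0022 = 0.01578 m/d
Seepage velocity v = q / n = 0.01578 / 0.05 = 0.3155 m/d
Retardation R = 1 + ρ_b·K_d/n = 1 + 1.88×1.4/0.05 = 53.64
Contaminant velocity v_c = v/R = 0.3155/53.64 = 0.005882 m/d
L = 2.39 km = 2390 m
t = L/v_c = 2390/0.005882 = 406300 d
   = 406300/365 = 1110 yr

1110 years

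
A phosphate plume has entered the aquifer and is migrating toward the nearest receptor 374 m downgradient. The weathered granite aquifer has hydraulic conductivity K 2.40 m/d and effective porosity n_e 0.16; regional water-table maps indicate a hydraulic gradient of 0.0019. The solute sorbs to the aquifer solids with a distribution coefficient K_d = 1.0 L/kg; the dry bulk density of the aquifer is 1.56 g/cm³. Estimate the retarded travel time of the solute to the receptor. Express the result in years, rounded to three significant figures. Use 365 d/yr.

386 years

q = Ki = 2.40 × 0.0019 = 0.004560 m/d
v_s = q/n_e = 0.004560/0.16 = 0.02850 m/d
Retardation R = 1 + ρ_b·K_d/n = 1 + 1.56×1.0/0.16 = 10.75
Contaminant velocity v_c = v/R = 0.02850/10.75 = 0.002651 m/d
t = L/v_c = 374/0.002651 = 141100 d
   = 141100/365 = 386 yr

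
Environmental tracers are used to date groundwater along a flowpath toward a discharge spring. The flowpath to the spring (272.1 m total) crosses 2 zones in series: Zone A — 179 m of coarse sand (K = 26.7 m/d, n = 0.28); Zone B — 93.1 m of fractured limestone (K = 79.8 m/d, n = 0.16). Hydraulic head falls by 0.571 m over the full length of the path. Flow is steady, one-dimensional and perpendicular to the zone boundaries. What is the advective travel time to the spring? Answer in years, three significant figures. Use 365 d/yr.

Steady 1-D flow in series ⇒ the Darcy flux q is identical in every zone and the zone head losses add (resistances L/K in series).
Σ(L/K) = 179/26.7 + 93.1/79.8 = 6.704 + 1.167 = 7.871 d
q = ΔH / Σ(L/K) = 0.571 / 7.871 = 0.07255 m/d (same in every zone)
Zone A: v = q/n = 0.07255/0.28 = 0.2591 m/d → t_A = 179/0.2591 = 690.9 d
Zone B: v = q/n = 0.07255/0.16 = 0.4534 m/d → t_B = 93.1/0.4534 = 205.3 d
Total t = 690.9 + 205.3 = 896.2 d
   = 896.2 / 365 = 2.46 yr

2.46 years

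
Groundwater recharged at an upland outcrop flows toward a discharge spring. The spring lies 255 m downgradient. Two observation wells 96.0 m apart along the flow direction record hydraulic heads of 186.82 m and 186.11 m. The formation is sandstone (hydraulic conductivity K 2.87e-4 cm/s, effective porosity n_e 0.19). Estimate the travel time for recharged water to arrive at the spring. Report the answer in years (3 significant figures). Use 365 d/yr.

72.4 years

Hydraulic gradient i = (186.82 − 186.11) / 96.0 = 0.71 / 96.0 = 0.007396
K = 2.87e-4 cm/s × 864 = 0.2480 m/d
q = Ki = 0.2480 × 0.007396 = 0.001834 m/d
Average linear velocity = 0.001834 / 0.19 = 0.009652 m/d
t = L / v = 255 / 0.009652 = 26420 d
   = 26420 / 365 = 72.4 yr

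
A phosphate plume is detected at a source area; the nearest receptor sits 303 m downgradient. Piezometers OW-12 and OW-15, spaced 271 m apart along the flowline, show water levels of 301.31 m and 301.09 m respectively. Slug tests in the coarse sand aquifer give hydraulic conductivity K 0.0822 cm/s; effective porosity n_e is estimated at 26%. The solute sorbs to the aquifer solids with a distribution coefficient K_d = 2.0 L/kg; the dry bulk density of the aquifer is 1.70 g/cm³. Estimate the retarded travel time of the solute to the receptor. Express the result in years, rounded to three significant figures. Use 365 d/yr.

Hydraulic gradient i = (301.31 − 301.09) / 271 = 0.22 / 271 = 8.118e-4
K = 0.0822 cm/s × 864 = 71.02 m/d
q = Ki = 71.02 × 8.118e-4 = 0.05766 m/d
v_s = q/n_e = 0.05766/0.26 = 0.2218 m/d
Retardation R = 1 + ρ_b·K_d/n = 1 + 1.70×2.0/0.26 = 14.08
Contaminant velocity v_c = v/R = 0.2218/14.08 = 0.01575 m/d
t = L/v_c = 303/0.01575 = 19230 d
   = 19230/365 = 52.7 yr

52.7 years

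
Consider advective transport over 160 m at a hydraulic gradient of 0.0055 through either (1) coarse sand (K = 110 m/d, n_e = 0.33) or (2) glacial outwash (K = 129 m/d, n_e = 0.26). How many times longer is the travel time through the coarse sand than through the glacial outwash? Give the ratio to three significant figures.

1.49

Unit 1 (coarse sand): v = 110×0.0055/0.33 = 1.833 m/d, t = 160/1.833 = 87.27 d
Unit 2 (glacial outwash): v = 129×0.0055/0.26 = 2.729 m/d, t = 160/2.729 = 58.63 d
t(coarse sand) / t(glacial outwash) = 87.27/58.63 = 1.49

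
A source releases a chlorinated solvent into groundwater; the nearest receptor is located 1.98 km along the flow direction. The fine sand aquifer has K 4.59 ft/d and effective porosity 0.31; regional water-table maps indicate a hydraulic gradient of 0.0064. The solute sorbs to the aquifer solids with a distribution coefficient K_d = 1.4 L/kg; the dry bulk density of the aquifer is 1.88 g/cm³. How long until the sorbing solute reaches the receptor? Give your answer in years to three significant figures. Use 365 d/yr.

K = 4.59 ft/d × 0.3048 = 1.399 m/d
q = Ki = 1.399 × 0.0064 = 0.008954 m/d
Average linear velocity = 0.008954 / 0.31 = 0.02888 m/d
Retardation R = 1 + ρ_b·K_d/n = 1 + 1.88×1.4/0.31 = 9.490
Contaminant velocity v_c = v/R = 0.02888/9.490 = 0.003043 m/d
L = 1.98 km = 1980 m
t = L/v_c = 1980/0.003043 = 650600 d
   = 650600/365 = 1780 yr

1780 years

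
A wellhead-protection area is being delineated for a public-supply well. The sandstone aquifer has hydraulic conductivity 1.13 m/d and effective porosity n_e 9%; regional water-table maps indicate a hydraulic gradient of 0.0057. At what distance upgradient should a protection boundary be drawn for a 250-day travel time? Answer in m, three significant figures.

q = Ki = 1.13 × 0.0057 = 0.006441 m/d
v = Ki/n = 1.13·0.0057/0.09 = 0.07157 m/d
L = v × T = 0.07157 × 250 = 17.89 m

17.9 m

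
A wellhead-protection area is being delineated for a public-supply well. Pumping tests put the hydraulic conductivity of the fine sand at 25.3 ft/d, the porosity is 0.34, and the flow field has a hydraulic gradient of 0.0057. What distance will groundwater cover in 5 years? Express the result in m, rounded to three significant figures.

K = 25.3 ft/d × 0.3048 = 7.711 m/d
Darcy flux q = K·i = 7.711 × 0.0057 = 0.04396 m/d
v = Ki/n = 7.711·0.0057/0.34 = 0.1293 m/d
T = 5 yr × 365 = 1825 d
L = v × T = 0.1293 × 1825 = 235.9 m

236 m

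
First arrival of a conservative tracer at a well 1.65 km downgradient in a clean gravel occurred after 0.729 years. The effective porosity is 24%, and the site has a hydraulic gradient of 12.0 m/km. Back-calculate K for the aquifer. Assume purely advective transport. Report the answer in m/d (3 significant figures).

t = 0.729 years = 266.1 d
L = 1.65 km = 1650 m
v = L / t = 1650 / 266.1 = 6.201 m/d
K = v · n / i = 6.201 × 0.24 / 0.012 = 124 m/d

124 m/d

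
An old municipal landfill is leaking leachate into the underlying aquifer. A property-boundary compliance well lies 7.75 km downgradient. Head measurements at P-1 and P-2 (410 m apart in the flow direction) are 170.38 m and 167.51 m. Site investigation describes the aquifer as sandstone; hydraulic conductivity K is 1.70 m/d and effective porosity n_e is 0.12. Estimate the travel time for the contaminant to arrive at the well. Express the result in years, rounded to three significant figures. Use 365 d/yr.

214 years

Hydraulic gradient i = (170.38 − 167.51) / 410 = 2.87 / 410 = 0.007000
Specific discharge q = 1.70 × 0.007000 = 0.01190 m/d
Seepage velocity v = q / n = 0.01190 / 0.12 = 0.09917 m/d
L = 7.75 km = 7750 m
t = L / v = 7750 / 0.09917 = 78150 d
   = 78150 / 365 = 214 yr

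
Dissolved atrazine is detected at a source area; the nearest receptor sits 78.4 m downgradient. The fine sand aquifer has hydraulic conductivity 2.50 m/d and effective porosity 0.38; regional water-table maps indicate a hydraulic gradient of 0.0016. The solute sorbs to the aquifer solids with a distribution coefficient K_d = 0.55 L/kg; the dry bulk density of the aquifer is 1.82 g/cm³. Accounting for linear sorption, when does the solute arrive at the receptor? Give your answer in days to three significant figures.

27100 days

Darcy flux q = K·i = 2.50 × 0.0016 = 0.004000 m/d
v = Ki/n = 2.50·0.0016/0.38 = 0.01053 m/d
Retardation R = 1 + ρ_b·K_d/n = 1 + 1.82×0.55/0.38 = 3.634
Contaminant velocity v_c = v/R = 0.01053/3.634 = 0.002896 m/d
t = L/v_c = 78.4/0.002896 = 27070 d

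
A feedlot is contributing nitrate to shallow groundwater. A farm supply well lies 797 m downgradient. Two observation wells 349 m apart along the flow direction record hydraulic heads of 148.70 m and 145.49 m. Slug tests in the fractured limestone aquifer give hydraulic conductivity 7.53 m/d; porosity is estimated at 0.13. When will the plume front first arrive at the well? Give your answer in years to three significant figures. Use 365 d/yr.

Hydraulic gradient i = (148.70 − 145.49) / 349 = 3.21 / 349 = 0.009198
Darcy flux q = K·i = 7.53 × 0.009198 = 0.06926 m/d
v = Ki/n = 7.53·0.009198/0.13 = 0.5328 m/d
t = L / v = 797 / 0.5328 = 1496 d
   = 1496 / 365 = 4.10 yr

4.10 years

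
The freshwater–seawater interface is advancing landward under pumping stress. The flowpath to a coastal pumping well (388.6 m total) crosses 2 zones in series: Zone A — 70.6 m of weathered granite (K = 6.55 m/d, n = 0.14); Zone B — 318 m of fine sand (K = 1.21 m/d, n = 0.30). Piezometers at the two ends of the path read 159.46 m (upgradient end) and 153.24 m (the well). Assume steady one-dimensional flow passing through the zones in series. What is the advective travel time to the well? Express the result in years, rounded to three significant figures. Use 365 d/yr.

Total head drop ΔH = 159.46 − 153.24 = 6.22 m
Steady 1-D flow in series ⇒ the Darcy flux q is identical in every zone and the zone head losses add (resistances L/K in series).
Σ(L/K) = 70.6/6.55 + 318/1.21 = 10.78 + 262.8 = 273.6 d
q = ΔH / Σ(L/K) = 6.22 / 273.6 = 0.02273 m/d (same in every zone)
Zone A: v = q/n = 0.02273/0.14 = 0.1624 m/d → t_A = 70.6/0.1624 = 434.8 d
Zone B: v = q/n = 0.02273/0.30 = 0.07578 m/d → t_B = 318/0.07578 = 4196 d
Total t = 434.8 + 4196 = 4631 d
   = 4631 / 365 = 12.7 yr

12.7 years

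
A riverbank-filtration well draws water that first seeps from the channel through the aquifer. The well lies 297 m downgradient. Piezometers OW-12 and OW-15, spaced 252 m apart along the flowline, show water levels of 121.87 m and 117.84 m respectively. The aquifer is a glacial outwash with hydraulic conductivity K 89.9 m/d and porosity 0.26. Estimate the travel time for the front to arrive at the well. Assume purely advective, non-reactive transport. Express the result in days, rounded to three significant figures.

53.7 days

Hydraulic gradient i = (121.87 − 117.84) / 252 = 4.03 / 252 = 0.01599
Darcy flux q = K·i = 89.9 × 0.01599 = 1.438 m/d
v_s = q/n_e = 1.438/0.26 = 5.530 m/d
t = L / v = 297 / 5.530 = 53.71 d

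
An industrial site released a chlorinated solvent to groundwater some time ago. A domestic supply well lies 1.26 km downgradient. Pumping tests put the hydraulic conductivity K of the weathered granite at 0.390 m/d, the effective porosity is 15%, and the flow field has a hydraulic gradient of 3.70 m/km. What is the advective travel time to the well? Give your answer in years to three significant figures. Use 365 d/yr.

q = Ki = 0.390 × 0.0037 = 0.001443 m/d
v_s = q/n_e = 0.001443/0.15 = 0.009620 m/d
L = 1.26 km = 1260 m
t = L / v = 1260 / 0.009620 = 131000 d
   = 131000 / 365 = 359 yr

359 years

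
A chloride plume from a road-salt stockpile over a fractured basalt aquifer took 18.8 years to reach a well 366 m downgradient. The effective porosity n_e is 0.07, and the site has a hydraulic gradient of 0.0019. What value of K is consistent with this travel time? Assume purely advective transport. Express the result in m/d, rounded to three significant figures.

1.97 m/d

t = 18.8 years = 6862 d
v = L / t = 366 / 6862 = 0.05334 m/d
K = v · n / i = 0.05334 × 0.07 / 0.0019 = 1.97 m/d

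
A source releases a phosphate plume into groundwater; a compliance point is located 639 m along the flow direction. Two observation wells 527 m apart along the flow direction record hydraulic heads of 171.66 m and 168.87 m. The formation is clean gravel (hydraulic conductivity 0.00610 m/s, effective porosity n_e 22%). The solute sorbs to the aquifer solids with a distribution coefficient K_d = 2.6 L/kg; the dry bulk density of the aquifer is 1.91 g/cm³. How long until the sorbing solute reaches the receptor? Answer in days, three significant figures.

Hydraulic gradient i = (171.66 − 168.87) / 527 = 2.79 / 527 = 0.005294
K = 0.00610 m/s × 86400 s/d = 527.0 m/d
Darcy flux q = K·i = 527.0 × 0.005294 = 2.790 m/d
v_s = q/n_e = 2.790/0.22 = 12.68 m/d
Retardation R = 1 + ρ_b·K_d/n = 1 + 1.91×2.6/0.22 = 23.57
Contaminant velocity v_c = v/R = 12.68/23.57 = 0.5380 m/d
t = L/v_c = 639/0.5380 = 1188 d

1190 days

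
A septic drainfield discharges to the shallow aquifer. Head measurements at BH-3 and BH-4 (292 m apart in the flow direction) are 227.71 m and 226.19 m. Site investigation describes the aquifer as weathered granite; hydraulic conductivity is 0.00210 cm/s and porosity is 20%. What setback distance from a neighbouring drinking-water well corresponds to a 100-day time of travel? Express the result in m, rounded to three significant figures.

Hydraulic gradient i = (227.71 − 226.19) / 292 = 1.52 / 292 = 0.005205
K = 0.00210 cm/s × 864 = 1.814 m/d
q = Ki = 1.814 × 0.005205 = 0.009445 m/d
Average linear velocity = 0.009445 / 0.20 = 0.04722 m/d
L = v × T = 0.04722 × 100 = 4.722 m

4.72 m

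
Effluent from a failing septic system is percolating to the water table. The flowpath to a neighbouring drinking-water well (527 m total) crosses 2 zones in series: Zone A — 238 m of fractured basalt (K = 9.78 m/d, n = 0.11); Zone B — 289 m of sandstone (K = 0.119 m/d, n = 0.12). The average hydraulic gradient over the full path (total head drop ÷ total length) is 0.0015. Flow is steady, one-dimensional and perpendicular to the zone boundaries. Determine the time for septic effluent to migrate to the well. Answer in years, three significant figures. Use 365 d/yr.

517 years

Steady 1-D flow in series ⇒ the Darcy flux q is identical in every zone and the zone head losses add (resistances L/K in series).
Σ(L/K) = 238/9.78 + 289/0.119 = 24.34 + 2429 = 2453 d
K_eq = L_total / Σ(L/K) = 527 / 2453 = 0.2148 m/d
q = K_eq · i = 0.2148 × 0.0015 = 3.223e-4 m/d (same in every zone)
Zone A: v = q/n = 3.223e-4/0.11 = 0.002930 m/d → t_A = 238/0.002930 = 81240 d
Zone B: v = q/n = 3.223e-4/0.12 = 0.002686 m/d → t_B = 289/0.002686 = 107600 d
Total t = 81240 + 107600 = 188800 d
   = 188800 / 365 = 517 yr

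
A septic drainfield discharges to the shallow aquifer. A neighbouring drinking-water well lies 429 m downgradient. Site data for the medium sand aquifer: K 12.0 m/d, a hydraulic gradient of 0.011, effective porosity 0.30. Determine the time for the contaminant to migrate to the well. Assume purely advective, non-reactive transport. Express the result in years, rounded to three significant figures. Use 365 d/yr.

Darcy flux q = K·i = 12.0 × 0.011 = 0.1320 m/d
Average linear velocity = 0.1320 / 0.30 = 0.4400 m/d
t = L / v = 429 / 0.4400 = 975.0 d
   = 975.0 / 365 = 2.67 yr

2.67 years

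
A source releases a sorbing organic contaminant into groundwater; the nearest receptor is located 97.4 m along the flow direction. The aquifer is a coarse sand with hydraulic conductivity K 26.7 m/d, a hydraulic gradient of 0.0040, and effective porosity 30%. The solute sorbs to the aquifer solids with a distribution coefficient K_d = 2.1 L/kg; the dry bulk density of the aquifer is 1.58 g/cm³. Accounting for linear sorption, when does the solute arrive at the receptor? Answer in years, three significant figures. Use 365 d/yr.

9.04 years

Specific discharge q = 26.7 × 0.0040 = 0.1068 m/d
Seepage velocity v = q / n = 0.1068 / 0.30 = 0.3560 m/d
Retardation R = 1 + ρ_b·K_d/n = 1 + 1.58×2.1/0.30 = 12.06
Contaminant velocity v_c = v/R = 0.3560/12.06 = 0.02952 m/d
t = L/v_c = 97.4/0.02952 = 3300 d
   = 3300/365 = 9.04 yr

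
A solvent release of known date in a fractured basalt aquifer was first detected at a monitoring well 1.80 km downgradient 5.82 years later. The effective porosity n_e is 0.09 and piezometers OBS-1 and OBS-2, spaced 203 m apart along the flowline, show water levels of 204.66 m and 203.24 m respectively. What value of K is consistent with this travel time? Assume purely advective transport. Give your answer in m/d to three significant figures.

10.9 m/d

Hydraulic gradient i = (204.66 − 203.24) / 203 = 1.42 / 203 = 0.006995
t = 5.82 years = 2124 d
L = 1.80 km = 1800 m
v = L / t = 1800 / 2124 = 0.8473 m/d
K = v · n / i = 0.8473 × 0.09 / 0.006995 = 10.9 m/d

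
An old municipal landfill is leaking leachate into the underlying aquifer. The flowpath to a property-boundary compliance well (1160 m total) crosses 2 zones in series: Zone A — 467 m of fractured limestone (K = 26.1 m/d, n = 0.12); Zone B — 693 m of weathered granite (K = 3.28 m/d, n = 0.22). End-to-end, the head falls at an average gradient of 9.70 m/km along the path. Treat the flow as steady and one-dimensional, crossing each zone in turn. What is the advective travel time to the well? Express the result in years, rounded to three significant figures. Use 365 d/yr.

11.6 years

Steady 1-D flow in series ⇒ the Darcy flux q is identical in every zone and the zone head losses add (resistances L/K in series).
Σ(L/K) = 467/26.1 + 693/3.28 = 17.89 + 211.3 = 229.2 d
K_eq = L_total / Σ(L/K) = 1160 / 229.2 = 5.062 m/d
q = K_eq · i = 5.062 × 0.0097 = 0.04910 m/d (same in every zone)
Zone A: v = q/n = 0.04910/0.12 = 0.4092 m/d → t_A = 467/0.4092 = 1141 d
Zone B: v = q/n = 0.04910/0.22 = 0.2232 m/d → t_B = 693/0.2232 = 3105 d
Total t = 1141 + 3105 = 4247 d
   = 4247 / 365 = 11.6 yr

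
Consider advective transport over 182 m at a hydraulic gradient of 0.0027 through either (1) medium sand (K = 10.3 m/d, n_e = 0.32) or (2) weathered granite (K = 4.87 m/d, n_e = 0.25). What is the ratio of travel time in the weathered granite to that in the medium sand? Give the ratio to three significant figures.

Unit 1 (medium sand): v = 10.3×0.0027/0.32 = 0.08691 m/d, t = 182/0.08691 = 2094 d
Unit 2 (weathered granite): v = 4.87×0.0027/0.25 = 0.05260 m/d, t = 182/0.05260 = 3460 d
t(weathered granite) / t(medium sand) = 3460/2094 = 1.65

1.65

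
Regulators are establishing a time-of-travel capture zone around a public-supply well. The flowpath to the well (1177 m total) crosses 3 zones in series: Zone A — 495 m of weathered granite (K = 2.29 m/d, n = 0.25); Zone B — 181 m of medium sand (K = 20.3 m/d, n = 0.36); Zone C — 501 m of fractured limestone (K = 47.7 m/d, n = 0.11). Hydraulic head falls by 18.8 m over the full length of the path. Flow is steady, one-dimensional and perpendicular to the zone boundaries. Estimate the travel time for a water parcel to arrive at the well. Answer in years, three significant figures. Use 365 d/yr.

8.38 years

Continuity: the same q passes through each zone, so ΔH = q·Σ(L_j/K_j) — the zones act as resistances in series.
Σ(L/K) = 495/2.29 + 181/20.3 + 501/47.7 = 216.2 + 8.916 + 10.50 = 235.6 d
q = ΔH / Σ(L/K) = 18.8 / 235.6 = 0.07980 m/d (same in every zone)
Zone A: v = q/n = 0.07980/0.25 = 0.3192 m/d → t_A = 495/0.3192 = 1551 d
Zone B: v = q/n = 0.07980/0.36 = 0.2217 m/d → t_B = 181/0.2217 = 816.5 d
Zone C: v = q/n = 0.07980/0.11 = 0.7255 m/d → t_C = 501/0.7255 = 690.6 d
Total t = 1551 + 816.5 + 690.6 = 3058 d
   = 3058 / 365 = 8.38 yr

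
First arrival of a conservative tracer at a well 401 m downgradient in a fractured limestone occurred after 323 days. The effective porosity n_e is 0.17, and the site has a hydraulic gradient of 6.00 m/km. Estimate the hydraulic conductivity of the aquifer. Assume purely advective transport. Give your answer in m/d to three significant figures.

35.2 m/d

v = L / t = 401 / 323 = 1.241 m/d
K = v · n / i = 1.241 × 0.17 / 0.0060 = 35.2 m/d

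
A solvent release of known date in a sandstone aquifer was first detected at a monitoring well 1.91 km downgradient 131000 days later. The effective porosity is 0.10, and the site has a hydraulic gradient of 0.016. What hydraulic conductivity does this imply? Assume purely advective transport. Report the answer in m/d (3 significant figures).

0.0911 m/d

L = 1.91 km = 1910 m
v = L / t = 1910 / 131000 = 0.01458 m/d
K = v · n / i = 0.01458 × 0.10 / 0.016 = 0.0911 m/d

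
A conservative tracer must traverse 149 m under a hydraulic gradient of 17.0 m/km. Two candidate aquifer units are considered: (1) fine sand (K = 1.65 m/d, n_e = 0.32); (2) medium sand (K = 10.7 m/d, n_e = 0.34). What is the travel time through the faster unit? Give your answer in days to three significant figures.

279 days

Unit 1 (fine sand): v = 1.65×0.017/0.32 = 0.08766 m/d, t = 149/0.08766 = 1700 d
Unit 2 (medium sand): v = 10.7×0.017/0.34 = 0.5350 m/d, t = 149/0.5350 = 278.5 d
Faster unit: t = 279 d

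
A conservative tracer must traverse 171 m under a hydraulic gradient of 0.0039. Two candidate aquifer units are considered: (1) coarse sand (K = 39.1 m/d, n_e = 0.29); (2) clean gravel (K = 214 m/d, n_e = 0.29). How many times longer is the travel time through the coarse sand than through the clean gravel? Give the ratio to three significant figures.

Unit 1 (coarse sand): v = 39.1×0.0039/0.29 = 0.5258 m/d, t = 171/0.5258 = 325.2 d
Unit 2 (clean gravel): v = 214×0.0039/0.29 = 2.878 m/d, t = 171/2.878 = 59.42 d
t(coarse sand) / t(clean gravel) = 325.2/59.42 = 5.47

5.47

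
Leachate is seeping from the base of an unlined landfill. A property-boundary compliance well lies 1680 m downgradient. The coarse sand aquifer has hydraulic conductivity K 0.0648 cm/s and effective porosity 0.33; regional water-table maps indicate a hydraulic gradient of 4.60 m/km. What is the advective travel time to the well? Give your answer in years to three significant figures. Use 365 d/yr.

K = 0.0648 cm/s × 864 = 55.99 m/d
Specific discharge q = 55.99 × 0.0046 = 0.2575 m/d
Average linear velocity = 0.2575 / 0.33 = 0.7804 m/d
t = L / v = 1680 / 0.7804 = 2153 d
   = 2153 / 365 = 5.90 yr

5.90 years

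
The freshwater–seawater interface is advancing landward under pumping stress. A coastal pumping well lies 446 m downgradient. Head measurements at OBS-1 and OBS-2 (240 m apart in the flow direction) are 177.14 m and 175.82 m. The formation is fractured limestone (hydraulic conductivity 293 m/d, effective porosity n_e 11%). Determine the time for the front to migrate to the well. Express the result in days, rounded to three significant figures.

Hydraulic gradient i = (177.14 − 175.82) / 240 = 1.32 / 240 = 0.005500
Darcy flux q = K·i = 293 × 0.005500 = 1.612 m/d
v = Ki/n = 293·0.005500/0.11 = 14.65 m/d
t = L / v = 446 / 14.65 = 30.44 d

30.4 days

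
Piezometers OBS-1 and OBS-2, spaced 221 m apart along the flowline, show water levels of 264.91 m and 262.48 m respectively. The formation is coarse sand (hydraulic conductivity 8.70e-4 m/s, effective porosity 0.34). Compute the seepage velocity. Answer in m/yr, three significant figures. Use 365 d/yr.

Hydraulic gradient i = (264.91 − 262.48) / 221 = 2.43 / 221 = 0.01100
K = 8.70e-4 m/s × 86400 s/d = 75.17 m/d
Darcy flux q = K·i = 75.17 × 0.01100 = 0.8265 m/d
v = Ki/n = 75.17·0.01100/0.34 = 2.431 m/d
   = 2.431 × 365 = 887 m/yr

887 m/yr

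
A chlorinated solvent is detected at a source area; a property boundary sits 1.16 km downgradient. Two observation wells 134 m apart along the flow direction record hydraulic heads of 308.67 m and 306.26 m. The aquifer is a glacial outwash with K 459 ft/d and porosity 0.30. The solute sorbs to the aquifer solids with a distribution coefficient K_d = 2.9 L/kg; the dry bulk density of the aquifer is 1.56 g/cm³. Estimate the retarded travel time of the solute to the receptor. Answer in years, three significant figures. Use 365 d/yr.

Hydraulic gradient i = (308.67 − 306.26) / 134 = 2.41 / 134 = 0.01799
K = 459 ft/d × 0.3048 = 139.9 m/d
Specific discharge q = 139.9 × 0.01799 = 2.516 m/d
v = Ki/n = 139.9·0.01799/0.30 = 8.387 m/d
Retardation R = 1 + ρ_b·K_d/n = 1 + 1.56×2.9/0.30 = 16.08
Contaminant velocity v_c = v/R = 8.387/16.08 = 0.5216 m/d
L = 1.16 km = 1160 m
t = L/v_c = 1160/0.5216 = 2224 d
   = 2224/365 = 6.09 yr

6.09 years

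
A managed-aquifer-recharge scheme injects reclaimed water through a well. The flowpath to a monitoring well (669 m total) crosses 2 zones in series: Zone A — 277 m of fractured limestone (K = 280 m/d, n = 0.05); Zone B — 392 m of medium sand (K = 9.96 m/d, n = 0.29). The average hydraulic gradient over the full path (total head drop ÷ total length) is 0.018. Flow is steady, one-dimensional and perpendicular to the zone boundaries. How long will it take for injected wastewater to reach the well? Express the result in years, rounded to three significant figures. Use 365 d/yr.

Steady 1-D flow in series ⇒ the Darcy flux q is identical in every zone and the zone head losses add (resistances L/K in series).
Σ(L/K) = 277/280 + 392/9.96 = 0.9893 + 39.36 = 40.35 d
K_eq = L_total / Σ(L/K) = 669 / 40.35 = 16.58 m/d
q = K_eq · i = 16.58 × 0.018 = 0.2985 m/d (same in every zone)
Zone A: v = q/n = 0.2985/0.05 = 5.969 m/d → t_A = 277/5.969 = 46.40 d
Zone B: v = q/n = 0.2985/0.29 = 1.029 m/d → t_B = 392/1.029 = 380.9 d
Total t = 46.40 + 380.9 = 427.3 d
   = 427.3 / 365 = 1.17 yr

1.17 years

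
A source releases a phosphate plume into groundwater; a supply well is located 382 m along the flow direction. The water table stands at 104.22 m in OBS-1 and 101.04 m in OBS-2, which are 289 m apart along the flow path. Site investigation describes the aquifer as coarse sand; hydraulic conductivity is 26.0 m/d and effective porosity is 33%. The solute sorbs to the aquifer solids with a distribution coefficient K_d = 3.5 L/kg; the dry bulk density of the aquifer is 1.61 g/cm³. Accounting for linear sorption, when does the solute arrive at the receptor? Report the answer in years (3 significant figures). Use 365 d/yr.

21.8 years

Hydraulic gradient i = (104.22 − 101.04) / 289 = 3.18 / 289 = 0.01100
Darcy flux q = K·i = 26.0 × 0.01100 = 0.2861 m/d
Average linear velocity = 0.2861 / 0.33 = 0.8669 m/d
Retardation R = 1 + ρ_b·K_d/n = 1 + 1.61×3.5/0.33 = 18.08
Contaminant velocity v_c = v/R = 0.8669/18.08 = 0.04796 m/d
t = L/v_c = 382/0.04796 = 7965 d
   = 7965/365 = 21.8 yr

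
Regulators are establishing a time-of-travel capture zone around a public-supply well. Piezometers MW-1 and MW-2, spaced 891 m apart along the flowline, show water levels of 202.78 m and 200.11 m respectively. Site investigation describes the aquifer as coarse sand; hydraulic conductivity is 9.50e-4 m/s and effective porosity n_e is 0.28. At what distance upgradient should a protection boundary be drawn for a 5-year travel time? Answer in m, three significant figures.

1600 m

Hydraulic gradient i = (202.78 − 200.11) / 891 = 2.67 / 891 = 0.002997
K = 9.50e-4 m/s × 86400 s/d = 82.08 m/d
Specific discharge q = 82.08 × 0.002997 = 0.2460 m/d
v_s = q/n_e = 0.2460/0.28 = 0.8784 m/d
T = 5 yr × 365 = 1825 d
L = v × T = 0.8784 × 1825 = 1603 m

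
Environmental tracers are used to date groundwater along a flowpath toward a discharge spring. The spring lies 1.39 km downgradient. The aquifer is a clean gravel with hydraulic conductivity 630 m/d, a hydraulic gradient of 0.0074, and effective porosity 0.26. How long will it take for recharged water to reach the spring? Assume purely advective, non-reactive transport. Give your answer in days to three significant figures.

Specific discharge q = 630 × 0.0074 = 4.662 m/d
v_s = q/n_e = 4.662/0.26 = 17.93 m/d
L = 1.39 km = 1390 m
t = L / v = 1390 / 17.93 = 77.52 d

77.5 days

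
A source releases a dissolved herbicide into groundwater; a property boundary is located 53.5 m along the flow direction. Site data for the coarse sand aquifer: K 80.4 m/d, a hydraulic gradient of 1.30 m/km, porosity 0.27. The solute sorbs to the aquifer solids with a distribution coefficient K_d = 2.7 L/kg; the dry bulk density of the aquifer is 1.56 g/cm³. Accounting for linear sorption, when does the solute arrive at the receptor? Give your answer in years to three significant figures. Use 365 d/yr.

6.29 years

Specific discharge q = 80.4 × 0.0013 = 0.1045 m/d
Seepage velocity v = q / n = 0.1045 / 0.27 = 0.3871 m/d
Retardation R = 1 + ρ_b·K_d/n = 1 + 1.56×2.7/0.27 = 16.60
Contaminant velocity v_c = v/R = 0.3871/16.60 = 0.02332 m/d
t = L/v_c = 53.5/0.02332 = 2294 d
   = 2294/365 = 6.29 yr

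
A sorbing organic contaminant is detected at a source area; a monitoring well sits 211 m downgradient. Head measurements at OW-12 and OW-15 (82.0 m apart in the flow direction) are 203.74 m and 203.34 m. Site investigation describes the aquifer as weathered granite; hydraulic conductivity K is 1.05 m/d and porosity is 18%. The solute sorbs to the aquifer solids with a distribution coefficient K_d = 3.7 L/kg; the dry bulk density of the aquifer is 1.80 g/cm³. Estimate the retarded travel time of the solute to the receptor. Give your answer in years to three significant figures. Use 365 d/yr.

772 years

Hydraulic gradient i = (203.74 − 203.34) / 82.0 = 0.40 / 82.0 = 0.004878
Specific discharge q = 1.05 × 0.004878 = 0.005122 m/d
v = Ki/n = 1.05·0.004878/0.18 = 0.02846 m/d
Retardation R = 1 + ρ_b·K_d/n = 1 + 1.80×3.7/0.18 = 38.00
Contaminant velocity v_c = v/R = 0.02846/38.00 = 7.488e-4 m/d
t = L/v_c = 211/7.488e-4 = 281800 d
   = 281800/365 = 772 yr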